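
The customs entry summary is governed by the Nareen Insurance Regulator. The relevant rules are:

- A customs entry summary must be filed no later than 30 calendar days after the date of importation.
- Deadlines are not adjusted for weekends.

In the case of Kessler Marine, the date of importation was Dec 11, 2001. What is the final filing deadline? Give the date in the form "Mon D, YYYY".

30 calendar days after Dec 11, 2001 is Jan 10, 2002.
No adjustment is made for weekends or holidays, so Jan 10, 2002 stands.
Deadline: Jan 10, 2002.

Jan 10, 2002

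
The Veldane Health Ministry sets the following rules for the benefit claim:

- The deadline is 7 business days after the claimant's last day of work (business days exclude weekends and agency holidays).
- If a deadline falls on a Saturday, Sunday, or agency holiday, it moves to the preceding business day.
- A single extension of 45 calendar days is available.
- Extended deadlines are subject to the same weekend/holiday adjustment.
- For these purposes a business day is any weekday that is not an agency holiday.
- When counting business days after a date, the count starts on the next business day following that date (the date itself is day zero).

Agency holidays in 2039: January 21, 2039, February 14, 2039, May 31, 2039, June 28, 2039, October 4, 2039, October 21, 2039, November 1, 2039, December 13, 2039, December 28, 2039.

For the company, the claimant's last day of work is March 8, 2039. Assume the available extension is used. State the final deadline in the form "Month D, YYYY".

April 29, 2039

Counting 7 business days after March 8, 2039 (skipping weekends and listed holidays) reaches March 17, 2039.
March 17, 2039 (Thursday) is already a business day.
With the 45-day extension, March 17, 2039 becomes May 1, 2039.
May 1, 2039 falls on a Sunday. Rolling to the preceding business day gives April 29, 2039, a Friday.
Final deadline: April 29, 2039.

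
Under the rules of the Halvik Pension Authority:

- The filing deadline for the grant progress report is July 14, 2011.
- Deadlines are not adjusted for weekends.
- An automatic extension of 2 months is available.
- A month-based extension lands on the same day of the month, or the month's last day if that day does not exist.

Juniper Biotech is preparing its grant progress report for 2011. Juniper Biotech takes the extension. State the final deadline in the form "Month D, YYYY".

September 14, 2011

Start from the fixed due date, July 14, 2011.
July 14, 2011 is a Thursday; no weekend or holiday adjustment applies.
The 2 months extension carries July 14, 2011 to September 14, 2011.
September 14, 2011 falls on a Wednesday. The rules make no weekend/holiday allowance, so it remains September 14, 2011.
The final due date is September 14, 2011.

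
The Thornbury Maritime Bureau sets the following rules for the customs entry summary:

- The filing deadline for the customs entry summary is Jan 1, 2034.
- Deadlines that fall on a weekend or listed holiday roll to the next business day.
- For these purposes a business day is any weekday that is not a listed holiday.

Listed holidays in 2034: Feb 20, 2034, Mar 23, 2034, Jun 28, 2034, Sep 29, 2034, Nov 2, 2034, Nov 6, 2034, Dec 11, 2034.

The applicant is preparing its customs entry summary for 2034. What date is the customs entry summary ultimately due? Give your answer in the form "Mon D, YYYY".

The stated deadline is Jan 1, 2034.
Jan 1, 2034 is a Sunday; the next business day is Jan 2, 2034 (Monday).
So the filing is due Jan 2, 2034.

Jan 2, 2034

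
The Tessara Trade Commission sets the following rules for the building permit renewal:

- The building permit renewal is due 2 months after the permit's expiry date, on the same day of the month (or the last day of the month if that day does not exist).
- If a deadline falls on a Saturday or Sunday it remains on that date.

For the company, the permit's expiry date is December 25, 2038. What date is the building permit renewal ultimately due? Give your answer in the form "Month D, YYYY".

February 25, 2039

2 months from December 25, 2038 is February 25, 2039.
February 25, 2039 falls on a Friday. The rules make no weekend/holiday allowance, so it remains February 25, 2039.
The final due date is February 25, 2039.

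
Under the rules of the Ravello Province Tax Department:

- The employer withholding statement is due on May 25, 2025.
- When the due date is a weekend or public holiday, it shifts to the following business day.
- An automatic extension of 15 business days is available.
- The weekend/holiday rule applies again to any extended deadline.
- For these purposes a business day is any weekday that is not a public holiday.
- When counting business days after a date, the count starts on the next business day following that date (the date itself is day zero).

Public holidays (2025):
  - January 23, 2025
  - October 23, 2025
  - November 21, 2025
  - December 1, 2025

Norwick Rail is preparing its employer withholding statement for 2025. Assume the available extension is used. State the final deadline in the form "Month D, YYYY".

June 16, 2025

Start from the fixed due date, May 25, 2025.
May 25, 2025 falls on a Sunday. Rolling to the next business day gives May 26, 2025, a Monday.
Applying the 15-business-day extension: 15 business days after May 26, 2025 is June 16, 2025.
June 16, 2025 is a Monday and not a listed holiday, so it stands.
Deadline: June 16, 2025.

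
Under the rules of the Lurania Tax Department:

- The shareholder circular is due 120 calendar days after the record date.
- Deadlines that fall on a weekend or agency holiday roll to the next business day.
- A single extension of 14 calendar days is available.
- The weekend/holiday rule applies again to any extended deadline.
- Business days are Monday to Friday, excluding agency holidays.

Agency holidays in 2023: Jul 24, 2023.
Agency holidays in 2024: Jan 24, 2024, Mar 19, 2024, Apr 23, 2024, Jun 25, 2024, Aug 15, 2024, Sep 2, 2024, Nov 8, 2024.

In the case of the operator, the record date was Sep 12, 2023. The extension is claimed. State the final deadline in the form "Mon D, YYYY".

Adding 120 calendar days to Sep 12, 2023 gives Jan 10, 2024.
Jan 10, 2024 is a Wednesday and not a listed holiday, so it stands.
Applying the 14-calendar-day extension: Jan 10, 2024 + 14 days = Jan 24, 2024.
Jan 24, 2024 falls on a listed holiday. Rolling to the next business day gives Jan 25, 2024, a Thursday.
Final deadline: Jan 25, 2024.

Jan 25, 2024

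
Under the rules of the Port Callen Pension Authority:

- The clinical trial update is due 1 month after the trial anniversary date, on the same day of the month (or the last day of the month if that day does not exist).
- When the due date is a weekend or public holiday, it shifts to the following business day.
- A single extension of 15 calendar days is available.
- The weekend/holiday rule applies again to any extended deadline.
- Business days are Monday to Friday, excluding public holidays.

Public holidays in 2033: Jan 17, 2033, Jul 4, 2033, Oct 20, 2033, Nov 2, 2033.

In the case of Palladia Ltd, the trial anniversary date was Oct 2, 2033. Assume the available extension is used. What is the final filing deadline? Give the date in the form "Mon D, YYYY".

Nov 18, 2033

1 month after Oct 2, 2033, on the same day of the month, is Nov 2, 2033.
Nov 2, 2033 falls on a listed holiday. Rolling to the next business day gives Nov 3, 2033, a Thursday.
Add the 15 calendar-day extension to Nov 3, 2033: Nov 18, 2033.
Nov 18, 2033 (Friday) is already a business day.
So the filing is due Nov 18, 2033.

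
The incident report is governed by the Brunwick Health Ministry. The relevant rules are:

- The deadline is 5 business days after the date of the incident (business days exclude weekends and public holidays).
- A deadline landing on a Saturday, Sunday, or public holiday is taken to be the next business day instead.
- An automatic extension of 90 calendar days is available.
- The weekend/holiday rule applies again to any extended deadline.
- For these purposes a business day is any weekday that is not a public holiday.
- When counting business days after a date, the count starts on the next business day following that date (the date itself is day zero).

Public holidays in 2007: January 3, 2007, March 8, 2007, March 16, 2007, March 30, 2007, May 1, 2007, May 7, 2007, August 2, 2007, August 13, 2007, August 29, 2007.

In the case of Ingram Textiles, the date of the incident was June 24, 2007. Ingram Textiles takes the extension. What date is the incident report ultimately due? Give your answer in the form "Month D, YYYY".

Starting the day after June 24, 2007 and counting 5 business days lands on June 29, 2007.
June 29, 2007 is a Friday and not a listed holiday, so it stands.
Add the 90 calendar-day extension to June 29, 2007: September 27, 2007.
September 27, 2007 falls on a Thursday, which is a business day, so no adjustment is needed.
Final deadline: September 27, 2007.

September 27, 2007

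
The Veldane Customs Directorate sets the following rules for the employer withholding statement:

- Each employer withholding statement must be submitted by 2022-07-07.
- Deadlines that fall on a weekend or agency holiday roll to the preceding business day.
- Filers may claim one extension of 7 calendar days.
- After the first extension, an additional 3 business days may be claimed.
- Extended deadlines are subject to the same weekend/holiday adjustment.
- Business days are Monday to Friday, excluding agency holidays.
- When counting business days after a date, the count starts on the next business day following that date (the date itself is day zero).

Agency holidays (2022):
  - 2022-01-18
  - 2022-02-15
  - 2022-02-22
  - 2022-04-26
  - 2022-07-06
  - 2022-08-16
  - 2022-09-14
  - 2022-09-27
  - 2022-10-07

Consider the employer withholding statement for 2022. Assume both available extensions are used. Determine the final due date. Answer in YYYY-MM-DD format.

2022-07-19

The statutory due date is 2022-07-07.
2022-07-07 is a Thursday and not a listed holiday, so it stands.
Applying the 7-calendar-day extension: 2022-07-07 + 7 days = 2022-07-14.
Since 2022-07-14 is a Thursday and not a holiday, the date is unchanged.
Applying the 3-business-day extension: 3 business days after 2022-07-14 is 2022-07-19.
2022-07-19 (Tuesday) is already a business day.
Deadline: 2022-07-19.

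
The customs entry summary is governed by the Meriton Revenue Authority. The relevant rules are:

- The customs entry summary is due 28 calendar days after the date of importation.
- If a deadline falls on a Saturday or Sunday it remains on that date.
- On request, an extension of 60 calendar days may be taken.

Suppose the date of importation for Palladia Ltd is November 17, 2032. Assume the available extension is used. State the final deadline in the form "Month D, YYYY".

February 13, 2033

28 calendar days after November 17, 2032 is December 15, 2032.
December 15, 2032 is a Wednesday; no weekend or holiday adjustment applies.
The 60-calendar-day extension moves the deadline from December 15, 2032 to February 13, 2033.
No adjustment is made for weekends or holidays, so February 13, 2033 stands.
So the filing is due February 13, 2033.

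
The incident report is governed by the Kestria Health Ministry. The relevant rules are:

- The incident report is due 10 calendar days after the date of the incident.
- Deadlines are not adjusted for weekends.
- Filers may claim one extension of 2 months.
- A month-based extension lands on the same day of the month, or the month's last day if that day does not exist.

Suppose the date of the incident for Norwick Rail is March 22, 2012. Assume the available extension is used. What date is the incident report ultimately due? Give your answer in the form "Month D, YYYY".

Trigger date March 22, 2012 + 10 calendar days = April 1, 2012.
No adjustment is made for weekends or holidays, so April 1, 2012 stands.
The 2 months extension carries April 1, 2012 to June 1, 2012.
No adjustment is made for weekends or holidays, so June 1, 2012 stands.
Deadline: June 1, 2012.

June 1, 2012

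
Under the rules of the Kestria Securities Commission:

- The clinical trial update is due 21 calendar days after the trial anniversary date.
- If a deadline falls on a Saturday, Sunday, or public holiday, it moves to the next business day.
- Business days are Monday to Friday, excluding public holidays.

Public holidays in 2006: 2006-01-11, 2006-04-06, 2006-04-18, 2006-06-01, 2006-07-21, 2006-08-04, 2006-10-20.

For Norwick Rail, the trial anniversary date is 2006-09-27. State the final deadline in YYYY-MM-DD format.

From 2006-09-27, 21 calendar days later is 2006-10-18.
2006-10-18 falls on a Wednesday, which is a business day, so no adjustment is needed.
The final due date is 2006-10-18.

2006-10-18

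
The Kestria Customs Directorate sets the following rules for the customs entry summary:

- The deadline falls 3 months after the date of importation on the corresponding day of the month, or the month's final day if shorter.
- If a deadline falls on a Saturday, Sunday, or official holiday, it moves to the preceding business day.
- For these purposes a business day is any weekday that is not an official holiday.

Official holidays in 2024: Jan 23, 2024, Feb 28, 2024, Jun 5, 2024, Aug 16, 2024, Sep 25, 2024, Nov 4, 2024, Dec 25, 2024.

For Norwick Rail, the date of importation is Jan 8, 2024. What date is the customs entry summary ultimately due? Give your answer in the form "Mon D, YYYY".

Moving 3 months forward from Jan 8, 2024 on the corresponding day gives Apr 8, 2024.
Apr 8, 2024 is a Monday and not a listed holiday, so it stands.
Deadline: Apr 8, 2024.

Apr 8, 2024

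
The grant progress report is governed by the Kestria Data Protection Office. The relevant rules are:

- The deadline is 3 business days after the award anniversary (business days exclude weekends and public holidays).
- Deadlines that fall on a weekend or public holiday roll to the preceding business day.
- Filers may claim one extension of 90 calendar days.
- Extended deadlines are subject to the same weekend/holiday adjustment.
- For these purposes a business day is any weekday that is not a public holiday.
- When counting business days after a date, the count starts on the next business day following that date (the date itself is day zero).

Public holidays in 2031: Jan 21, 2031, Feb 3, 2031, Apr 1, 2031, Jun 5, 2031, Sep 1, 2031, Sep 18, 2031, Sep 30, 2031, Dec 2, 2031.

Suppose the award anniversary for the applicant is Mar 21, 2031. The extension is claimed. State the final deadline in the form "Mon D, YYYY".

Starting the day after Mar 21, 2031 and counting 3 business days lands on Mar 26, 2031.
Mar 26, 2031 falls on a Wednesday, which is a business day, so no adjustment is needed.
Applying the 90-calendar-day extension: Mar 26, 2031 + 90 days = Jun 24, 2031.
Since Jun 24, 2031 is a Tuesday and not a holiday, the date is unchanged.
So the filing is due Jun 24, 2031.

Jun 24, 2031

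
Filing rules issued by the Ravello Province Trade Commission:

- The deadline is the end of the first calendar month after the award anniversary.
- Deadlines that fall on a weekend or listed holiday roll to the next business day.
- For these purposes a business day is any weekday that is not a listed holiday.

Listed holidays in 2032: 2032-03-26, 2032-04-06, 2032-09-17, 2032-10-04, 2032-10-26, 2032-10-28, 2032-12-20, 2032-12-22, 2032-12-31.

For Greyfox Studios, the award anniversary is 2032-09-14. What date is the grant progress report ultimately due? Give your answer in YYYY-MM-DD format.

2032-11-01

The first month after 2032-09-14 is October 2032, whose last day is 2032-10-31.
2032-10-31 is a Sunday; the next business day is 2032-11-01 (Monday).
Deadline: 2032-11-01.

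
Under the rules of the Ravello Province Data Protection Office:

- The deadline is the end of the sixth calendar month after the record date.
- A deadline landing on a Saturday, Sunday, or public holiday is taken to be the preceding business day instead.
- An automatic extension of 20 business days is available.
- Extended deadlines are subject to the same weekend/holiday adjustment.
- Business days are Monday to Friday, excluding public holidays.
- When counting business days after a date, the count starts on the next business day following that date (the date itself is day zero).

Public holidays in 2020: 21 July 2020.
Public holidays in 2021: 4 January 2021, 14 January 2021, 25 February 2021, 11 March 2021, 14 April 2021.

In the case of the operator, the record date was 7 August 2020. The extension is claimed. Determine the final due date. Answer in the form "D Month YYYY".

6 months after 7 August 2020 is February 2021; that month ends on 28 February 2021.
28 February 2021 is a Sunday; the preceding business day is 26 February 2021 (Friday).
The 20-business-day extension runs from 26 February 2021 to 29 March 2021.
Since 29 March 2021 is a Monday and not a holiday, the date is unchanged.
Final deadline: 29 March 2021.

29 March 2021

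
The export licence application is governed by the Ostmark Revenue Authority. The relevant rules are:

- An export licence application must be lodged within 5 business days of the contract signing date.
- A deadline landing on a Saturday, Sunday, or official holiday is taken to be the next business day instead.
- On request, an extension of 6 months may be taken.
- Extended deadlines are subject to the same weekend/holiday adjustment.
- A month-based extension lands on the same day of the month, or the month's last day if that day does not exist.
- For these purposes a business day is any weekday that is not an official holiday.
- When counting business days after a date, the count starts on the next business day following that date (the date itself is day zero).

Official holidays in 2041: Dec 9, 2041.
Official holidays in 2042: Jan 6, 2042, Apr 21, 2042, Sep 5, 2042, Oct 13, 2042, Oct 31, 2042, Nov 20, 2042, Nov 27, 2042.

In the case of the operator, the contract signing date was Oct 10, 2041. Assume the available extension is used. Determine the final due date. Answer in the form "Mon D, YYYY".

Starting the day after Oct 10, 2041 and counting 5 business days lands on Oct 17, 2041.
Since Oct 17, 2041 is a Thursday and not a holiday, the date is unchanged.
The 6 months extension carries Oct 17, 2041 to Apr 17, 2042.
Since Apr 17, 2042 is a Thursday and not a holiday, the date is unchanged.
Deadline: Apr 17, 2042.

Apr 17, 2042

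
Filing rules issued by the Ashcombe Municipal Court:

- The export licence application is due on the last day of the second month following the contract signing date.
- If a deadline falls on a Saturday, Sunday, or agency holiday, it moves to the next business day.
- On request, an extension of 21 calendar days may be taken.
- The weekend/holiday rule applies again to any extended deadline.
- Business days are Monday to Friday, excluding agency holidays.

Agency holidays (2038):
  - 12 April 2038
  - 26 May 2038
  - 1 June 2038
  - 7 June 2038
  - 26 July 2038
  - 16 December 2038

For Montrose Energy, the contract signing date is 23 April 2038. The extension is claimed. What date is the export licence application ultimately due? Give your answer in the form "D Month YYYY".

21 July 2038

2 months after 23 April 2038 is June 2038; that month ends on 30 June 2038.
Since 30 June 2038 is a Wednesday and not a holiday, the date is unchanged.
The 21-calendar-day extension moves the deadline from 30 June 2038 to 21 July 2038.
Since 21 July 2038 is a Wednesday and not a holiday, the date is unchanged.
Final deadline: 21 July 2038.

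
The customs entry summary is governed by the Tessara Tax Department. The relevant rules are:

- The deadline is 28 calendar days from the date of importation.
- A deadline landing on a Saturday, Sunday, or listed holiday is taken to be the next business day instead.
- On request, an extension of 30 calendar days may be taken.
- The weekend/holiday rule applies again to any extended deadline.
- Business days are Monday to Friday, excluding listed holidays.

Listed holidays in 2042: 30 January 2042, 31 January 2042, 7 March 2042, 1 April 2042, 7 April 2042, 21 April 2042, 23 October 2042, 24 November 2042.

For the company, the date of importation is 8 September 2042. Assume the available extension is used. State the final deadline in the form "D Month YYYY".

5 November 2042

28 calendar days after 8 September 2042 is 6 October 2042.
6 October 2042 is a Monday and not a listed holiday, so it stands.
Applying the 30-calendar-day extension: 6 October 2042 + 30 days = 5 November 2042.
5 November 2042 (Wednesday) is already a business day.
The final due date is 5 November 2042.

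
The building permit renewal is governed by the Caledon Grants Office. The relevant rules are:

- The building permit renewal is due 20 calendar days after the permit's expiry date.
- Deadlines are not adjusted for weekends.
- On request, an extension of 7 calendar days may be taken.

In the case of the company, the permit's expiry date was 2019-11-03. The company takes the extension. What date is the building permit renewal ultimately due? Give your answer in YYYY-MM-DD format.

Trigger date 2019-11-03 + 20 calendar days = 2019-11-23.
2019-11-23 is a Saturday; no weekend or holiday adjustment applies.
The 7-calendar-day extension moves the deadline from 2019-11-23 to 2019-11-30.
2019-11-30 falls on a Saturday. The rules make no weekend/holiday allowance, so it remains 2019-11-30.
So the filing is due 2019-11-30.

2019-11-30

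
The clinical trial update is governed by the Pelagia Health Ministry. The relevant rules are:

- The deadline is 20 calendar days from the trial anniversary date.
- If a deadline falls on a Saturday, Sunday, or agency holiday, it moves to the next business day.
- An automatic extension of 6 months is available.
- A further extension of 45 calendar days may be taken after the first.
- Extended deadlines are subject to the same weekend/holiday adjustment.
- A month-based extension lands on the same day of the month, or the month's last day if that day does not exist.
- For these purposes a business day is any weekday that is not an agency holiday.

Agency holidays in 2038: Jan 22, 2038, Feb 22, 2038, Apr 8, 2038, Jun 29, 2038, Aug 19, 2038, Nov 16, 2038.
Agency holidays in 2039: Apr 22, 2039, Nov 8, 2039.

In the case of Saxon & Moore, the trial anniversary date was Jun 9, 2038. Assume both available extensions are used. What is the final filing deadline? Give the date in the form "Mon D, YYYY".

Feb 14, 2039

Adding 20 calendar days to Jun 9, 2038 gives Jun 29, 2038.
Because Jun 29, 2038 is a listed holiday, the deadline becomes Jun 30, 2038 (Wednesday).
Add 6 months to Jun 30, 2038: Dec 30, 2038.
Dec 30, 2038 (Thursday) is already a business day.
The 45-calendar-day extension moves the deadline from Dec 30, 2038 to Feb 13, 2039.
Feb 13, 2039 falls on a Sunday. Rolling to the next business day gives Feb 14, 2039, a Monday.
So the filing is due Feb 14, 2039.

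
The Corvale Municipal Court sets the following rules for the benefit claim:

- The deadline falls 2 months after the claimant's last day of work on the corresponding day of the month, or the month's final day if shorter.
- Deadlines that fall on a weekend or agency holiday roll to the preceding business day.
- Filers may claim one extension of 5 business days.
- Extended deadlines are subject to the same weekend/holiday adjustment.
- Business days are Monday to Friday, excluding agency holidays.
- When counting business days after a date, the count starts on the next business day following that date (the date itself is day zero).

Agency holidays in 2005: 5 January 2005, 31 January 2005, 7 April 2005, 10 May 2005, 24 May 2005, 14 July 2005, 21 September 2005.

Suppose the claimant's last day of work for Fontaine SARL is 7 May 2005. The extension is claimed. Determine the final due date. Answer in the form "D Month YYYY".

2 months after 7 May 2005, on the same day of the month, is 7 July 2005.
Since 7 July 2005 is a Thursday and not a holiday, the date is unchanged.
Counting 5 further business days from 7 July 2005 reaches 15 July 2005.
15 July 2005 falls on a Friday, which is a business day, so no adjustment is needed.
Final deadline: 15 July 2005.

15 July 2005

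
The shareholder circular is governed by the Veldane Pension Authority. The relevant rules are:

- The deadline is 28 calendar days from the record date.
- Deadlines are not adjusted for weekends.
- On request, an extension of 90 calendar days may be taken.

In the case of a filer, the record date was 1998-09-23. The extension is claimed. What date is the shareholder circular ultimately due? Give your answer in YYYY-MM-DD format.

Trigger date 1998-09-23 + 28 calendar days = 1998-10-21.
1998-10-21 falls on a Wednesday. The rules make no weekend/holiday allowance, so it remains 1998-10-21.
Applying the 90-calendar-day extension: 1998-10-21 + 90 days = 1999-01-19.
1999-01-19 is a Tuesday; no weekend or holiday adjustment applies.
So the filing is due 1999-01-19.

1999-01-19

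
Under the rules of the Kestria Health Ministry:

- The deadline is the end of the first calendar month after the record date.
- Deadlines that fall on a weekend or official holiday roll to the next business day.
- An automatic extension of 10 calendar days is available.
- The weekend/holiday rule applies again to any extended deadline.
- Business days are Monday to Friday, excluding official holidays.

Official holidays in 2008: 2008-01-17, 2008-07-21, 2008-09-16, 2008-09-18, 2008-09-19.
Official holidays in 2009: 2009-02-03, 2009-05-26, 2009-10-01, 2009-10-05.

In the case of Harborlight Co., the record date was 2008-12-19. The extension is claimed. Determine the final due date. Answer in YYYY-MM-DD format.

1 month after 2008-12-19 is January 2009; that month ends on 2009-01-31.
2009-01-31 is a Saturday; the next business day is 2009-02-02 (Monday).
Add the 10 calendar-day extension to 2009-02-02: 2009-02-12.
2009-02-12 falls on a Thursday, which is a business day, so no adjustment is needed.
Final deadline: 2009-02-12.

2009-02-12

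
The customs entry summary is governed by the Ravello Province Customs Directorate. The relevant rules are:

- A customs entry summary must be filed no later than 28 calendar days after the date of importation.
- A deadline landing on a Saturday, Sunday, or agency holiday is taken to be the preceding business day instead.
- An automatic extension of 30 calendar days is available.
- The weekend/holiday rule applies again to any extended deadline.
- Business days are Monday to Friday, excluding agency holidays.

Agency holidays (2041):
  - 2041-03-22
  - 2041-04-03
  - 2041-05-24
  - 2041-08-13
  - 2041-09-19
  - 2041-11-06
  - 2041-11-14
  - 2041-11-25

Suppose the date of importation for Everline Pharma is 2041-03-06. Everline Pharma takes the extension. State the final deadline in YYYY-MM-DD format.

28 calendar days after 2041-03-06 is 2041-04-03.
2041-04-03 falls on a listed holiday. Rolling to the preceding business day gives 2041-04-02, a Tuesday.
The 30-calendar-day extension moves the deadline from 2041-04-02 to 2041-05-02.
2041-05-02 (Thursday) is already a business day.
So the filing is due 2041-05-02.

2041-05-02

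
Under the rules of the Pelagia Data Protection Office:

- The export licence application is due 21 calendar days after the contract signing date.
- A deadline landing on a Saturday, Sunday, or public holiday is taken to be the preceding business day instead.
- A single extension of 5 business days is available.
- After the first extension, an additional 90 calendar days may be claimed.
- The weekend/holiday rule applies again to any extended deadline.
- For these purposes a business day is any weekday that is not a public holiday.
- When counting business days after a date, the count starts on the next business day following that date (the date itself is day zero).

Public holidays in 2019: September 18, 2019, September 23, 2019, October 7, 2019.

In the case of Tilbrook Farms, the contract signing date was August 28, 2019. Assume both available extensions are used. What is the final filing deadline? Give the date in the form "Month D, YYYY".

December 25, 2019

21 calendar days after August 28, 2019 is September 18, 2019.
September 18, 2019 is a listed holiday, so it moves to the preceding business day, September 17, 2019 (Tuesday).
Counting 5 further business days from September 17, 2019 reaches September 26, 2019.
September 26, 2019 is a Thursday and not a listed holiday, so it stands.
Applying the 90-calendar-day extension: September 26, 2019 + 90 days = December 25, 2019.
December 25, 2019 is a Wednesday and not a listed holiday, so it stands.
The final due date is December 25, 2019.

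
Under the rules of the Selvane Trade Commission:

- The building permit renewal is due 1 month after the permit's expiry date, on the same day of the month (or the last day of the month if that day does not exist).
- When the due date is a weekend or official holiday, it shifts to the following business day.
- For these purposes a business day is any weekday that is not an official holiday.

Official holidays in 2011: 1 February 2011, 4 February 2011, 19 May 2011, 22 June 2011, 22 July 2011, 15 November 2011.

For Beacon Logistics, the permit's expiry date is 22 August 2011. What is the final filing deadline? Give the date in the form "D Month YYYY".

22 September 2011

1 month after 22 August 2011, on the same day of the month, is 22 September 2011.
22 September 2011 falls on a Thursday, which is a business day, so no adjustment is needed.
The final due date is 22 September 2011.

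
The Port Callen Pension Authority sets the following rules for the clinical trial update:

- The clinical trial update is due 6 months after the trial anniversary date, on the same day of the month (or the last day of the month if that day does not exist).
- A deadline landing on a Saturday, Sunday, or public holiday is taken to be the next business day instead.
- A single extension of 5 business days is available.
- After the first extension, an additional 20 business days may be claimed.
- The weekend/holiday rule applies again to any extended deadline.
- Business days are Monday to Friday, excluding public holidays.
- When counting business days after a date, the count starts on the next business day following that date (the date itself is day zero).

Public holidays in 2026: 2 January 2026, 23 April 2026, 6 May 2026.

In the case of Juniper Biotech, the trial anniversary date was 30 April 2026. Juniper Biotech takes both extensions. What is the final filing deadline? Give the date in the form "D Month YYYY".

4 December 2026

Moving 6 months forward from 30 April 2026 on the corresponding day gives 30 October 2026.
30 October 2026 falls on a Friday, which is a business day, so no adjustment is needed.
The 5-business-day extension runs from 30 October 2026 to 6 November 2026.
6 November 2026 falls on a Friday, which is a business day, so no adjustment is needed.
The 20-business-day extension runs from 6 November 2026 to 4 December 2026.
4 December 2026 is a Friday and not a listed holiday, so it stands.
The final due date is 4 December 2026.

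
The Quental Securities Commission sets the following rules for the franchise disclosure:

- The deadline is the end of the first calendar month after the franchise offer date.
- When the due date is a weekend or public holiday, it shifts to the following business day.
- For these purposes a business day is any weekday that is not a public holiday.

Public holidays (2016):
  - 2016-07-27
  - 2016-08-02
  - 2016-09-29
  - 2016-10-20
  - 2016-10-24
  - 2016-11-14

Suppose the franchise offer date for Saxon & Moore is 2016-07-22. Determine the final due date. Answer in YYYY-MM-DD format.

The first month after 2016-07-22 is August 2016, whose last day is 2016-08-31.
Since 2016-08-31 is a Wednesday and not a holiday, the date is unchanged.
Deadline: 2016-08-31.

2016-08-31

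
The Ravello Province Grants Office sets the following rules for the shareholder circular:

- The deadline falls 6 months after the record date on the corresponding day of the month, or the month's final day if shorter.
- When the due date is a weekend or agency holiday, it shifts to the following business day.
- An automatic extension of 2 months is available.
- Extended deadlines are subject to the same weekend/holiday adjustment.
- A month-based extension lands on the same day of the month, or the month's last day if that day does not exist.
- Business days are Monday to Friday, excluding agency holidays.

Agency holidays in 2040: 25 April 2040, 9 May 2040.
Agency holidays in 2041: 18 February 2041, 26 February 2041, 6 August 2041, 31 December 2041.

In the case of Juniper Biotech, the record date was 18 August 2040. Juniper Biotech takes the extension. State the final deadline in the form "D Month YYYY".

Moving 6 months forward from 18 August 2040 on the corresponding day gives 18 February 2041.
18 February 2041 is a listed holiday, so it moves to the next business day, 19 February 2041 (Tuesday).
The 2 months extension carries 19 February 2041 to 19 April 2041.
19 April 2041 is a Friday and not a listed holiday, so it stands.
Deadline: 19 April 2041.

19 April 2041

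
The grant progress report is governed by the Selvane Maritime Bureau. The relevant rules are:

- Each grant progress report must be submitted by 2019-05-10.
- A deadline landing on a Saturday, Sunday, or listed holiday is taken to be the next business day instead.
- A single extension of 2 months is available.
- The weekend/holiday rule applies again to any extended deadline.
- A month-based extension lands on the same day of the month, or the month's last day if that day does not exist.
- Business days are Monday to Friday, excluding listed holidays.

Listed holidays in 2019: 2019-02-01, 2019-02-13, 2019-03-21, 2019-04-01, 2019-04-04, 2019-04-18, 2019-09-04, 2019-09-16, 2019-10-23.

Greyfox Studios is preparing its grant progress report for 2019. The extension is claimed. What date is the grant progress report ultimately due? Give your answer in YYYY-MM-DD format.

2019-07-10

The statutory due date is 2019-05-10.
2019-05-10 (Friday) is already a business day.
The 2 months extension carries 2019-05-10 to 2019-07-10.
2019-07-10 is a Wednesday and not a listed holiday, so it stands.
Final deadline: 2019-07-10.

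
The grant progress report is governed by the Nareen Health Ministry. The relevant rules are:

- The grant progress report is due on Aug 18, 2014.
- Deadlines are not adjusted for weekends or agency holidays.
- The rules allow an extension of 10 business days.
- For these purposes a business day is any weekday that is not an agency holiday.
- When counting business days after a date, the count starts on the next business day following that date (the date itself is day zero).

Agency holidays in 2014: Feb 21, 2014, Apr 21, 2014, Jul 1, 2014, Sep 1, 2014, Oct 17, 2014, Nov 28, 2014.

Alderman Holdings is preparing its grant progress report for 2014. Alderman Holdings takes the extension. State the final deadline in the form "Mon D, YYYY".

The stated deadline is Aug 18, 2014.
Aug 18, 2014 is a Monday; no weekend or holiday adjustment applies.
The 10-business-day extension runs from Aug 18, 2014 to Sep 2, 2014.
Sep 2, 2014 falls on a Tuesday. The rules make no weekend/holiday allowance, so it remains Sep 2, 2014.
The final due date is Sep 2, 2014.

Sep 2, 2014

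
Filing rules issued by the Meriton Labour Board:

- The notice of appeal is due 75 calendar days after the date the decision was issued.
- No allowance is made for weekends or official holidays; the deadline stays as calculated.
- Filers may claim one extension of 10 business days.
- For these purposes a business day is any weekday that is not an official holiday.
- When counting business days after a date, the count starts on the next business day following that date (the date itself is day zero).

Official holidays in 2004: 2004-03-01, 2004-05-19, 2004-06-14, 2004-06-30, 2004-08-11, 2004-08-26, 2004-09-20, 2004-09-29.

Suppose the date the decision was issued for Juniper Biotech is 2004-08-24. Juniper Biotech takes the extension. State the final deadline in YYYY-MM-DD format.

Trigger date 2004-08-24 + 75 calendar days = 2004-11-07.
No adjustment is made for weekends or holidays, so 2004-11-07 stands.
The 10-business-day extension runs from 2004-11-07 to 2004-11-19.
No adjustment is made for weekends or holidays, so 2004-11-19 stands.
Final deadline: 2004-11-19.

2004-11-19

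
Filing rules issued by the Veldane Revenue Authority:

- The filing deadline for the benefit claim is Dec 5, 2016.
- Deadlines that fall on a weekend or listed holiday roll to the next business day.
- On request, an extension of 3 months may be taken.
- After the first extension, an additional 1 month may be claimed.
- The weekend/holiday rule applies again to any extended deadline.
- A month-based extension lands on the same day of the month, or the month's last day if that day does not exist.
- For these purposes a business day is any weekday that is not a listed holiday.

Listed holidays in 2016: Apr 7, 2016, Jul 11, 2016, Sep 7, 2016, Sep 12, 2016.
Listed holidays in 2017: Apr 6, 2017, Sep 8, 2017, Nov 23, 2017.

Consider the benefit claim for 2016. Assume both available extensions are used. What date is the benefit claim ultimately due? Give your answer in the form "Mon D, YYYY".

Apr 7, 2017

The stated deadline is Dec 5, 2016.
Since Dec 5, 2016 is a Monday and not a holiday, the date is unchanged.
Applying the 3 months extension: 3 months after Dec 5, 2016 is Mar 5, 2017.
Mar 5, 2017 is a Sunday; the next business day is Mar 6, 2017 (Monday).
Applying the 1 month extension: 1 month after Mar 6, 2017 is Apr 6, 2017.
Apr 6, 2017 falls on a listed holiday. Rolling to the next business day gives Apr 7, 2017, a Friday.
Final deadline: Apr 7, 2017.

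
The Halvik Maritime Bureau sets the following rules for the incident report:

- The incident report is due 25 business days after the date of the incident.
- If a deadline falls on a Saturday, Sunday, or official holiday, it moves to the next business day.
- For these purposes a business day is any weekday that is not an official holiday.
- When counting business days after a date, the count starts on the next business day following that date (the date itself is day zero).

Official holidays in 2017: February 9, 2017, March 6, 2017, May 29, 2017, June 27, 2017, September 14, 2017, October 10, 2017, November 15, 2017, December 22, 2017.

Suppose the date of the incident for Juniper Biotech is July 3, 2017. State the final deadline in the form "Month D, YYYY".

25 business days after July 3, 2017, excluding weekends and holidays, is August 7, 2017.
August 7, 2017 falls on a Monday, which is a business day, so no adjustment is needed.
The final due date is August 7, 2017.

August 7, 2017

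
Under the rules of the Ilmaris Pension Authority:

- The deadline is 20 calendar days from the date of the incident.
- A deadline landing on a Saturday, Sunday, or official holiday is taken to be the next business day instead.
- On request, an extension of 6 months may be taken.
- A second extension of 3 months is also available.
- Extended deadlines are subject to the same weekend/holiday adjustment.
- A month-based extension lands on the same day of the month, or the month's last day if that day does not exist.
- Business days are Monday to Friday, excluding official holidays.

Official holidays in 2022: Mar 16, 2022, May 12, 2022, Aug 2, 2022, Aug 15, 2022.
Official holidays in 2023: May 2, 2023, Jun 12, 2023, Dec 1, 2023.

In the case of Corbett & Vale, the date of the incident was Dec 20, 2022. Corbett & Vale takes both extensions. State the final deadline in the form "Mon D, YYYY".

Oct 10, 2023

From Dec 20, 2022, 20 calendar days later is Jan 9, 2023.
Since Jan 9, 2023 is a Monday and not a holiday, the date is unchanged.
Add 6 months to Jan 9, 2023: Jul 9, 2023.
Jul 9, 2023 is a Sunday; the next business day is Jul 10, 2023 (Monday).
Applying the 3 months extension: 3 months after Jul 10, 2023 is Oct 10, 2023.
Oct 10, 2023 is a Tuesday and not a listed holiday, so it stands.
Deadline: Oct 10, 2023.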